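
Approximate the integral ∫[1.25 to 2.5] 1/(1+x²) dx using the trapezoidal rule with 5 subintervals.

f(x) = 1/(1+x²)
a = 1.25, b = 2.5, n = 5
h = (b - a)/n = 0.250000

Trapezoidal rule: (h/2)[f(x₀) + 2f(x₁) + 2f(x₂) + ... + f(xₙ)]

x_0 = 1.2500, f(x_0) = 0.390244, coefficient = 1
x_1 = 1.5000, f(x_1) = 0.307692, coefficient = 2
x_2 = 1.7500, f(x_2) = 0.246154, coefficient = 2
x_3 = 2.0000, f(x_3) = 0.200000, coefficient = 2
x_4 = 2.2500, f(x_4) = 0.164948, coefficient = 2
x_5 = 2.5000, f(x_5) = 0.137931, coefficient = 1

I ≈ (0.250000/2) × 2.365764 = 0.295721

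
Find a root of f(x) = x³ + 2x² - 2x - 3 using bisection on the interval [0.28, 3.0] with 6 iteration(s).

f(x) = x³ + 2x² - 2x - 3
Initial interval: [0.28, 3.0]

Iteration 1:
  c_1 = (0.280000 + 3.000000)/2 = 1.640000
  f(c_1) = f(1.640000) = 3.510144
  f(a) × f(c) < 0, new interval: [0.280000, 1.640000]
Iteration 2:
  c_2 = (0.280000 + 1.640000)/2 = 0.960000
  f(c_2) = f(0.960000) = -2.192064
  f(a) × f(c) ≥ 0, new interval: [0.960000, 1.640000]
Iteration 3:
  c_3 = (0.960000 + 1.640000)/2 = 1.300000
  f(c_3) = f(1.300000) = -0.023000
  f(a) × f(c) ≥ 0, new interval: [1.300000, 1.640000]
Iteration 4:
  c_4 = (1.300000 + 1.640000)/2 = 1.470000
  f(c_4) = f(1.470000) = 1.558323
  f(a) × f(c) < 0, new interval: [1.300000, 1.470000]
Iteration 5:
  c_5 = (1.300000 + 1.470000)/2 = 1.385000
  f(c_5) = f(1.385000) = 0.723192
  f(a) × f(c) < 0, new interval: [1.300000, 1.385000]
Iteration 6:
  c_6 = (1.300000 + 1.385000)/2 = 1.342500
  f(c_6) = f(1.342500) = 0.339209
  f(a) × f(c) < 0, new interval: [1.300000, 1.342500]

After 6 iteration(s), the approximation is c_6 = 1.342500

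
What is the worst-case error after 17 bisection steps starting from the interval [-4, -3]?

Bisection error bound: |error| ≤ (b-a)/2^n
|error| ≤ (-3 - (-4))/2^17 = 1/2^17
|error| ≤ 0.0000076294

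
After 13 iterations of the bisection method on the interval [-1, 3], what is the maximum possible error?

Bisection error bound: |error| ≤ (b-a)/2^n
|error| ≤ (3 - (-1))/2^13 = 4/2^13
|error| ≤ 0.0004882812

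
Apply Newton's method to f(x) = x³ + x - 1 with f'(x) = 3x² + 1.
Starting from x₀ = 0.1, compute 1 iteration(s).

f(x) = x³ + x - 1
f'(x) = 3x² + 1
x₀ = 0.1

Newton-Raphson formula: x_{n+1} = x_n - f(x_n)/f'(x_n)

Iteration 1:
  f(0.100000) = -0.899000
  f'(0.100000) = 1.030000
  x_1 = 0.100000 - (-0.899000)/1.030000 = 0.972816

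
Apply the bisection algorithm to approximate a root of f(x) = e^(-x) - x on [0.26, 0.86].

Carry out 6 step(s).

f(x) = e^(-x) - x
Initial interval: [0.26, 0.86]

Iteration 1:
  c_1 = (0.260000 + 0.860000)/2 = 0.560000
  f(c_1) = f(0.560000) = 0.011209
  f(a) × f(c) ≥ 0, new interval: [0.560000, 0.860000]
Iteration 2:
  c_2 = (0.560000 + 0.860000)/2 = 0.710000
  f(c_2) = f(0.710000) = -0.218356
  f(a) × f(c) < 0, new interval: [0.560000, 0.710000]
Iteration 3:
  c_3 = (0.560000 + 0.710000)/2 = 0.635000
  f(c_3) = f(0.635000) = -0.105065
  f(a) × f(c) < 0, new interval: [0.560000, 0.635000]
Iteration 4:
  c_4 = (0.560000 + 0.635000)/2 = 0.597500
  f(c_4) = f(0.597500) = -0.047315
  f(a) × f(c) < 0, new interval: [0.560000, 0.597500]
Iteration 5:
  c_5 = (0.560000 + 0.597500)/2 = 0.578750
  f(c_5) = f(0.578750) = -0.018151
  f(a) × f(c) < 0, new interval: [0.560000, 0.578750]
Iteration 6:
  c_6 = (0.560000 + 0.578750)/2 = 0.569375
  f(c_6) = f(0.569375) = -0.003496
  f(a) × f(c) < 0, new interval: [0.560000, 0.569375]

After 6 iteration(s), the approximation is c_6 = 0.569375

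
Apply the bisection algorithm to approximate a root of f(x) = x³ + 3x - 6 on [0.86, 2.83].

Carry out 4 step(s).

f(x) = x³ + 3x - 6
Initial interval: [0.86, 2.83]

Iteration 1:
  c_1 = (0.860000 + 2.830000)/2 = 1.845000
  f(c_1) = f(1.845000) = 5.815426
  f(a) × f(c) < 0, new interval: [0.860000, 1.845000]
Iteration 2:
  c_2 = (0.860000 + 1.845000)/2 = 1.352500
  f(c_2) = f(1.352500) = 0.531569
  f(a) × f(c) < 0, new interval: [0.860000, 1.352500]
Iteration 3:
  c_3 = (0.860000 + 1.352500)/2 = 1.106250
  f(c_3) = f(1.106250) = -1.327433
  f(a) × f(c) ≥ 0, new interval: [1.106250, 1.352500]
Iteration 4:
  c_4 = (1.106250 + 1.352500)/2 = 1.229375
  f(c_4) = f(1.229375) = -0.453843
  f(a) × f(c) ≥ 0, new interval: [1.229375, 1.352500]

After 4 iteration(s), the approximation is c_4 = 1.229375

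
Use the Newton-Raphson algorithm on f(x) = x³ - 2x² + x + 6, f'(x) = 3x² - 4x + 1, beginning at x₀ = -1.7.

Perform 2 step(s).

f(x) = x³ - 2x² + x + 6
f'(x) = 3x² - 4x + 1
x₀ = -1.7

Newton-Raphson formula: x_{n+1} = x_n - f(x_n)/f'(x_n)

Iteration 1:
  f(-1.700000) = -6.393000
  f'(-1.700000) = 16.470000
  x_1 = -1.700000 - (-6.393000)/16.470000 = -1.311840
Iteration 2:
  f(-1.311840) = -1.011262
  f'(-1.311840) = 11.410129
  x_2 = -1.311840 - (-1.011262)/11.410129 = -1.223211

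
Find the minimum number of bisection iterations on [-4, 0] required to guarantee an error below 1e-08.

We need (b-a)/2^n ≤ 1e-08
(0 - (-4))/2^n ≤ 1e-08
4/2^n ≤ 1e-08
2^n ≥ 400000000
n ≥ log₂(400000000) = 28.58
n ≥ 29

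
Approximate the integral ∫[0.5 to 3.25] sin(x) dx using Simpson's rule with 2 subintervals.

f(x) = sin(x)
a = 0.5, b = 3.25, n = 2
h = (b - a)/n = 1.375000

Simpson's rule: (h/3)[f(x₀) + 4f(x₁) + 2f(x₂) + ... + f(xₙ)]

x_0 = 0.5000, f(x_0) = 0.479426, coefficient = 1
x_1 = 1.8750, f(x_1) = 0.954086, coefficient = 4
x_2 = 3.2500, f(x_2) = -0.108195, coefficient = 1

I ≈ (1.375000/3) × 4.187574 = 1.919305
Exact value: 1.871712
Error: 0.047592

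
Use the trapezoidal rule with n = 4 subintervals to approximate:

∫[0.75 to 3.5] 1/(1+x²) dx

f(x) = 1/(1+x²)
a = 0.75, b = 3.5, n = 4
h = (b - a)/n = 0.687500

Trapezoidal rule: (h/2)[f(x₀) + 2f(x₁) + 2f(x₂) + ... + f(xₙ)]

x_0 = 0.7500, f(x_0) = 0.640000, coefficient = 1
x_1 = 1.4375, f(x_1) = 0.326115, coefficient = 2
x_2 = 2.1250, f(x_2) = 0.181303, coefficient = 2
x_3 = 2.8125, f(x_3) = 0.112231, coefficient = 2
x_4 = 3.5000, f(x_4) = 0.075472, coefficient = 1

I ≈ (0.687500/2) × 1.954770 = 0.671952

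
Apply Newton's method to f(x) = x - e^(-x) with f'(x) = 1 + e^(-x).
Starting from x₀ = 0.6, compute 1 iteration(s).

f(x) = x - e^(-x)
f'(x) = 1 + e^(-x)
x₀ = 0.6

Newton-Raphson formula: x_{n+1} = x_n - f(x_n)/f'(x_n)

Iteration 1:
  f(0.600000) = 0.051188
  f'(0.600000) = 1.548812
  x_1 = 0.600000 - 0.051188/1.548812 = 0.566950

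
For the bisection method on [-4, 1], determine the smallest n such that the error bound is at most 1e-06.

We need (b-a)/2^n ≤ 1e-06
(1 - (-4))/2^n ≤ 1e-06
5/2^n ≤ 1e-06
2^n ≥ 5000000
n ≥ log₂(5000000) = 22.25
n ≥ 23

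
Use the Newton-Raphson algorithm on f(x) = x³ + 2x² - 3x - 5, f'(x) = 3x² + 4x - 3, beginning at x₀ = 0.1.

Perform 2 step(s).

f(x) = x³ + 2x² - 3x - 5
f'(x) = 3x² + 4x - 3
x₀ = 0.1

Newton-Raphson formula: x_{n+1} = x_n - f(x_n)/f'(x_n)

Iteration 1:
  f(0.100000) = -5.279000
  f'(0.100000) = -2.570000
  x_1 = 0.100000 - (-5.279000)/(-2.570000) = -1.954086
Iteration 2:
  f(-1.954086) = 1.037579
  f'(-1.954086) = 0.639009
  x_2 = -1.954086 - 1.037579/0.639009 = -3.577816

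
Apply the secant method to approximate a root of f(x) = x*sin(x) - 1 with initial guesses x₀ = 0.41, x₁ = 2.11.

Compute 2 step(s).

f(x) = x*sin(x) - 1
x₀ = 0.41, x₁ = 2.11

Secant formula: x_{n+1} = x_n - f(x_n)(x_n - x_{n-1})/(f(x_n) - f(x_{n-1}))

Iteration 1:
  f(0.410000) = -0.836570
  f(2.110000) = 0.810629
  x_2 = 2.110000 - 0.810629×(2.110000 - 0.410000)/(0.810629 - (-0.836570))
       = 1.273387
Iteration 2:
  f(2.110000) = 0.810629
  f(1.273387) = 0.217483
  x_3 = 1.273387 - 0.217483×(1.273387 - 2.110000)/(0.217483 - 0.810629)
       = 0.966633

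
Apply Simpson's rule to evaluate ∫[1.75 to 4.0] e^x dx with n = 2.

f(x) = e^x
a = 1.75, b = 4.0, n = 2
h = (b - a)/n = 1.125000

Simpson's rule: (h/3)[f(x₀) + 4f(x₁) + 2f(x₂) + ... + f(xₙ)]

x_0 = 1.7500, f(x_0) = 5.754603, coefficient = 1
x_1 = 2.8750, f(x_1) = 17.725424, coefficient = 4
x_2 = 4.0000, f(x_2) = 54.598150, coefficient = 1

I ≈ (1.125000/3) × 131.254449 = 49.220418
Exact value: 48.843547
Error: 0.376871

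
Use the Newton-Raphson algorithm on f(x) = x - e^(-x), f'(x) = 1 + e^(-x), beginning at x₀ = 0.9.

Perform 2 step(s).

f(x) = x - e^(-x)
f'(x) = 1 + e^(-x)
x₀ = 0.9

Newton-Raphson formula: x_{n+1} = x_n - f(x_n)/f'(x_n)

Iteration 1:
  f(0.900000) = 0.493430
  f'(0.900000) = 1.406570
  x_1 = 0.900000 - 0.493430/1.406570 = 0.549196
Iteration 2:
  f(0.549196) = -0.028218
  f'(0.549196) = 1.577414
  x_2 = 0.549196 - (-0.028218)/1.577414 = 0.567085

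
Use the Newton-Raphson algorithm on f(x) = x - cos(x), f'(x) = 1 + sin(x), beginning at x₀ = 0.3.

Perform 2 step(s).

f(x) = x - cos(x)
f'(x) = 1 + sin(x)
x₀ = 0.3

Newton-Raphson formula: x_{n+1} = x_n - f(x_n)/f'(x_n)

Iteration 1:
  f(0.300000) = -0.655336
  f'(0.300000) = 1.295520
  x_1 = 0.300000 - (-0.655336)/1.295520 = 0.805848
Iteration 2:
  f(0.805848) = 0.113349
  f'(0.805848) = 1.721418
  x_2 = 0.805848 - 0.113349/1.721418 = 0.740002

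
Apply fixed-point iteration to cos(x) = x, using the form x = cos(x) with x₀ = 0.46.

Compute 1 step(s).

Equation: cos(x) = x
Fixed-point form: x = cos(x)
x₀ = 0.46

x_1 = g(0.460000) = 0.896052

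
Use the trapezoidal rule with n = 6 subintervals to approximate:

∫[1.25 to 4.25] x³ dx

f(x) = x³
a = 1.25, b = 4.25, n = 6
h = (b - a)/n = 0.500000

Trapezoidal rule: (h/2)[f(x₀) + 2f(x₁) + 2f(x₂) + ... + f(xₙ)]

x_0 = 1.2500, f(x_0) = 1.953125, coefficient = 1
x_1 = 1.7500, f(x_1) = 5.359375, coefficient = 2
x_2 = 2.2500, f(x_2) = 11.390625, coefficient = 2
x_3 = 2.7500, f(x_3) = 20.796875, coefficient = 2
x_4 = 3.2500, f(x_4) = 34.328125, coefficient = 2
x_5 = 3.7500, f(x_5) = 52.734375, coefficient = 2
x_6 = 4.2500, f(x_6) = 76.765625, coefficient = 1

I ≈ (0.500000/2) × 327.937500 = 81.984375
Exact value: 80.953125
Error: 1.031250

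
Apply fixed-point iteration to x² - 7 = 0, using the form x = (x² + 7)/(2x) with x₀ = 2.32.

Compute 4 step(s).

Equation: x² - 7 = 0
Fixed-point form: x = (x² + 7)/(2x)
x₀ = 2.32

x_1 = g(2.320000) = 2.668621
x_2 = g(2.668621) = 2.645849
x_3 = g(2.645849) = 2.645751
x_4 = g(2.645751) = 2.645751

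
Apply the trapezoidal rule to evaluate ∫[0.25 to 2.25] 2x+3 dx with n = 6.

f(x) = 2x+3
a = 0.25, b = 2.25, n = 6
h = (b - a)/n = 0.333333

Trapezoidal rule: (h/2)[f(x₀) + 2f(x₁) + 2f(x₂) + ... + f(xₙ)]

x_0 = 0.2500, f(x_0) = 3.500000, coefficient = 1
x_1 = 0.5833, f(x_1) = 4.166667, coefficient = 2
x_2 = 0.9167, f(x_2) = 4.833333, coefficient = 2
x_3 = 1.2500, f(x_3) = 5.500000, coefficient = 2
x_4 = 1.5833, f(x_4) = 6.166667, coefficient = 2
x_5 = 1.9167, f(x_5) = 6.833333, coefficient = 2
x_6 = 2.2500, f(x_6) = 7.500000, coefficient = 1

I ≈ (0.333333/2) × 66.000000 = 11.000000
Exact value: 11.000000
Error: 0.000000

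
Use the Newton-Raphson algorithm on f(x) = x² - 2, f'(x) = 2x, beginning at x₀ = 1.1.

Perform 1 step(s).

f(x) = x² - 2
f'(x) = 2x
x₀ = 1.1

Newton-Raphson formula: x_{n+1} = x_n - f(x_n)/f'(x_n)

Iteration 1:
  f(1.100000) = -0.790000
  f'(1.100000) = 2.200000
  x_1 = 1.100000 - (-0.790000)/2.200000 = 1.459091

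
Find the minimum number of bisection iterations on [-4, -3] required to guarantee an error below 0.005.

We need (b-a)/2^n ≤ 0.005
(-3 - (-4))/2^n ≤ 0.005
1/2^n ≤ 0.005
2^n ≥ 200
n ≥ log₂(200) = 7.64
n ≥ 8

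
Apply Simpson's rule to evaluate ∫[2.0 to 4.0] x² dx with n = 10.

f(x) = x²
a = 2.0, b = 4.0, n = 10
h = (b - a)/n = 0.200000

Simpson's rule: (h/3)[f(x₀) + 4f(x₁) + 2f(x₂) + ... + f(xₙ)]

x_0 = 2.0000, f(x_0) = 4.000000, coefficient = 1
x_1 = 2.2000, f(x_1) = 4.840000, coefficient = 4
x_2 = 2.4000, f(x_2) = 5.760000, coefficient = 2
x_3 = 2.6000, f(x_3) = 6.760000, coefficient = 4
x_4 = 2.8000, f(x_4) = 7.840000, coefficient = 2
x_5 = 3.0000, f(x_5) = 9.000000, coefficient = 4
x_6 = 3.2000, f(x_6) = 10.240000, coefficient = 2
x_7 = 3.4000, f(x_7) = 11.560000, coefficient = 4
x_8 = 3.6000, f(x_8) = 12.960000, coefficient = 2
x_9 = 3.8000, f(x_9) = 14.440000, coefficient = 4
x_10 = 4.0000, f(x_10) = 16.000000, coefficient = 1

I ≈ (0.200000/3) × 280.000000 = 18.666667
Exact value: 18.666667
Error: 0.000000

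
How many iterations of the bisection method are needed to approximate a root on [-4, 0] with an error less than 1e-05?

We need (b-a)/2^n ≤ 1e-05
(0 - (-4))/2^n ≤ 1e-05
4/2^n ≤ 1e-05
2^n ≥ 400000
n ≥ log₂(400000) = 18.61
n ≥ 19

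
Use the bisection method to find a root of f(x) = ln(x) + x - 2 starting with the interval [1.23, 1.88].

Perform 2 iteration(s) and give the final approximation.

f(x) = ln(x) + x - 2
Initial interval: [1.23, 1.88]

Iteration 1:
  c_1 = (1.230000 + 1.880000)/2 = 1.555000
  f(c_1) = f(1.555000) = -0.003524
  f(a) × f(c) ≥ 0, new interval: [1.555000, 1.880000]
Iteration 2:
  c_2 = (1.555000 + 1.880000)/2 = 1.717500
  f(c_2) = f(1.717500) = 0.258370
  f(a) × f(c) < 0, new interval: [1.555000, 1.717500]

After 2 iteration(s), the approximation is c_2 = 1.717500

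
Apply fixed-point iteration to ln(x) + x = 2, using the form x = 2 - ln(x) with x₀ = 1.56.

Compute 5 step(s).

Equation: ln(x) + x = 2
Fixed-point form: x = 2 - ln(x)
x₀ = 1.56

x_1 = g(1.560000) = 1.555314
x_2 = g(1.555314) = 1.558322
x_3 = g(1.558322) = 1.556390
x_4 = g(1.556390) = 1.557631
x_5 = g(1.557631) = 1.556834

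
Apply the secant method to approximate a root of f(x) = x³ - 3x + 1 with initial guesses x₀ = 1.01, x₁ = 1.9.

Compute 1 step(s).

f(x) = x³ - 3x + 1
x₀ = 1.01, x₁ = 1.9

Secant formula: x_{n+1} = x_n - f(x_n)(x_n - x_{n-1})/(f(x_n) - f(x_{n-1}))

Iteration 1:
  f(1.010000) = -0.999699
  f(1.900000) = 2.159000
  x_2 = 1.900000 - 2.159000×(1.900000 - 1.010000)/(2.159000 - (-0.999699))
       = 1.291677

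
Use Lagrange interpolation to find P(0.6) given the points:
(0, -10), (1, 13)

Lagrange interpolation formula:
P(x) = Σ yᵢ × Lᵢ(x)
where Lᵢ(x) = Π_{j≠i} (x - xⱼ)/(xᵢ - xⱼ)

L_0(0.6) = (0.6 - 1)/(0 - 1) = 0.400000
L_1(0.6) = (0.6 - 0)/(1 - 0) = 0.600000

P(0.6) = (-10)×L_0(0.6) + 13×L_1(0.6)
P(0.6) = 3.800000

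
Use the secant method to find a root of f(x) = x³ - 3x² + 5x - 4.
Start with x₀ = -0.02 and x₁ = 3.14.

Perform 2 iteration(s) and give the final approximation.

f(x) = x³ - 3x² + 5x - 4
x₀ = -0.02, x₁ = 3.14

Secant formula: x_{n+1} = x_n - f(x_n)(x_n - x_{n-1})/(f(x_n) - f(x_{n-1}))

Iteration 1:
  f(-0.020000) = -4.101208
  f(3.140000) = 13.080344
  x_2 = 3.140000 - 13.080344×(3.140000 - (-0.020000))/(13.080344 - (-4.101208))
       = 0.734287
Iteration 2:
  f(3.140000) = 13.080344
  f(0.734287) = -1.550187
  x_3 = 0.734287 - (-1.550187)×(0.734287 - 3.140000)/(-1.550187 - 13.080344)
       = 0.989186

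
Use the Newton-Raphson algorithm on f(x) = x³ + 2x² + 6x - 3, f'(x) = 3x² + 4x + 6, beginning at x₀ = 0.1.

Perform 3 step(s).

f(x) = x³ + 2x² + 6x - 3
f'(x) = 3x² + 4x + 6
x₀ = 0.1

Newton-Raphson formula: x_{n+1} = x_n - f(x_n)/f'(x_n)

Iteration 1:
  f(0.100000) = -2.379000
  f'(0.100000) = 6.430000
  x_1 = 0.100000 - (-2.379000)/6.430000 = 0.469984
Iteration 2:
  f(0.469984) = 0.365490
  f'(0.469984) = 8.542594
  x_2 = 0.469984 - 0.365490/8.542594 = 0.427200
Iteration 3:
  f(0.427200) = 0.006164
  f'(0.427200) = 8.256300
  x_3 = 0.427200 - 0.006164/8.256300 = 0.426453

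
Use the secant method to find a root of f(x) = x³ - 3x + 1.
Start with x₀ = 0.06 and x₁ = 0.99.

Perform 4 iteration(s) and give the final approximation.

f(x) = x³ - 3x + 1
x₀ = 0.06, x₁ = 0.99

Secant formula: x_{n+1} = x_n - f(x_n)(x_n - x_{n-1})/(f(x_n) - f(x_{n-1}))

Iteration 1:
  f(0.060000) = 0.820216
  f(0.990000) = -0.999701
  x_2 = 0.990000 - (-0.999701)×(0.990000 - 0.060000)/(-0.999701 - 0.820216)
       = 0.479140
Iteration 2:
  f(0.990000) = -0.999701
  f(0.479140) = -0.327422
  x_3 = 0.479140 - (-0.327422)×(0.479140 - 0.990000)/(-0.327422 - (-0.999701))
       = 0.230335
Iteration 3:
  f(0.479140) = -0.327422
  f(0.230335) = 0.321217
  x_4 = 0.230335 - 0.321217×(0.230335 - 0.479140)/(0.321217 - (-0.327422))
       = 0.353547
Iteration 4:
  f(0.230335) = 0.321217
  f(0.353547) = -0.016450
  x_5 = 0.353547 - (-0.016450)×(0.353547 - 0.230335)/(-0.016450 - 0.321217)
       = 0.347545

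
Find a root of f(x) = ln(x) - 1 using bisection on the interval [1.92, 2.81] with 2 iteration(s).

f(x) = ln(x) - 1
Initial interval: [1.92, 2.81]

Iteration 1:
  c_1 = (1.920000 + 2.810000)/2 = 2.365000
  f(c_1) = f(2.365000) = -0.139222
  f(a) × f(c) ≥ 0, new interval: [2.365000, 2.810000]
Iteration 2:
  c_2 = (2.365000 + 2.810000)/2 = 2.587500
  f(c_2) = f(2.587500) = -0.049308
  f(a) × f(c) ≥ 0, new interval: [2.587500, 2.810000]

After 2 iteration(s), the approximation is c_2 = 2.587500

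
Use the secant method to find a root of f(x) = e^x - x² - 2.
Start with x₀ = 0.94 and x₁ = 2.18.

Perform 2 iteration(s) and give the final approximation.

f(x) = e^x - x² - 2
x₀ = 0.94, x₁ = 2.18

Secant formula: x_{n+1} = x_n - f(x_n)(x_n - x_{n-1})/(f(x_n) - f(x_{n-1}))

Iteration 1:
  f(0.940000) = -0.323619
  f(2.180000) = 2.093906
  x_2 = 2.180000 - 2.093906×(2.180000 - 0.940000)/(2.093906 - (-0.323619))
       = 1.105991
Iteration 2:
  f(2.180000) = 2.093906
  f(1.105991) = -0.200998
  x_3 = 1.105991 - (-0.200998)×(1.105991 - 2.180000)/(-0.200998 - 2.093906)
       = 1.200057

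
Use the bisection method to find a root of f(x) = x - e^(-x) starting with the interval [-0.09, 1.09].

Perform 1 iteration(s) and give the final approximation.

f(x) = x - e^(-x)
Initial interval: [-0.09, 1.09]

Iteration 1:
  c_1 = (-0.090000 + 1.090000)/2 = 0.500000
  f(c_1) = f(0.500000) = -0.106531
  f(a) × f(c) ≥ 0, new interval: [0.500000, 1.090000]

After 1 iteration(s), the approximation is c_1 = 0.500000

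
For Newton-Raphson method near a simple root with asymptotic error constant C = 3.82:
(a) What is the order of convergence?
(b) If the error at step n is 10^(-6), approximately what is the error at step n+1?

(a) Newton-Raphson has quadratic (order 2) convergence near simple roots.
    This means |e_{n+1}| ≈ C|e_n|².

(b) With |e_n| = 10^(-6) and C = 3.82:
    |e_{n+1}| ≈ 3.82 × (10^(-6))² = 3.82 × 10^(-12)

(a) 2 (quadratic); (b) |e_{n+1}| ≈ 3.820e-12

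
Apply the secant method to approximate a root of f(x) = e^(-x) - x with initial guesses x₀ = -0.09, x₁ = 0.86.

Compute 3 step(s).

f(x) = e^(-x) - x
x₀ = -0.09, x₁ = 0.86

Secant formula: x_{n+1} = x_n - f(x_n)(x_n - x_{n-1})/(f(x_n) - f(x_{n-1}))

Iteration 1:
  f(-0.090000) = 1.184174
  f(0.860000) = -0.436838
  x_2 = 0.860000 - (-0.436838)×(0.860000 - (-0.090000))/(-0.436838 - 1.184174)
       = 0.603990
Iteration 2:
  f(0.860000) = -0.436838
  f(0.603990) = -0.057363
  x_3 = 0.603990 - (-0.057363)×(0.603990 - 0.860000)/(-0.057363 - (-0.436838))
       = 0.565290
Iteration 3:
  f(0.603990) = -0.057363
  f(0.565290) = 0.002906
  x_4 = 0.565290 - 0.002906×(0.565290 - 0.603990)/(0.002906 - (-0.057363))
       = 0.567156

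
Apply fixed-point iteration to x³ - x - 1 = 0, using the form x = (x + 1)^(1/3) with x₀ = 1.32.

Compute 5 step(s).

Equation: x³ - x - 1 = 0
Fixed-point form: x = (x + 1)^(1/3)
x₀ = 1.32

x_1 = g(1.320000) = 1.323821
x_2 = g(1.323821) = 1.324548
x_3 = g(1.324548) = 1.324686
x_4 = g(1.324686) = 1.324712
x_5 = g(1.324712) = 1.324717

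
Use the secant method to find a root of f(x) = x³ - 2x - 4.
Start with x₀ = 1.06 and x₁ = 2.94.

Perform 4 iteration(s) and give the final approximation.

f(x) = x³ - 2x - 4
x₀ = 1.06, x₁ = 2.94

Secant formula: x_{n+1} = x_n - f(x_n)(x_n - x_{n-1})/(f(x_n) - f(x_{n-1}))

Iteration 1:
  f(1.060000) = -4.928984
  f(2.940000) = 15.532184
  x_2 = 2.940000 - 15.532184×(2.940000 - 1.060000)/(15.532184 - (-4.928984))
       = 1.512882
Iteration 2:
  f(2.940000) = 15.532184
  f(1.512882) = -3.563063
  x_3 = 1.512882 - (-3.563063)×(1.512882 - 2.940000)/(-3.563063 - 15.532184)
       = 1.779174
Iteration 3:
  f(1.512882) = -3.563063
  f(1.779174) = -1.926445
  x_4 = 1.779174 - (-1.926445)×(1.779174 - 1.512882)/(-1.926445 - (-3.563063))
       = 2.092623
Iteration 4:
  f(1.779174) = -1.926445
  f(2.092623) = 0.978502
  x_5 = 2.092623 - 0.978502×(2.092623 - 1.779174)/(0.978502 - (-1.926445))
       = 1.987041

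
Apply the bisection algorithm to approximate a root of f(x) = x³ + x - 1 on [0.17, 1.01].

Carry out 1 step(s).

f(x) = x³ + x - 1
Initial interval: [0.17, 1.01]

Iteration 1:
  c_1 = (0.170000 + 1.010000)/2 = 0.590000
  f(c_1) = f(0.590000) = -0.204621
  f(a) × f(c) ≥ 0, new interval: [0.590000, 1.010000]

After 1 iteration(s), the approximation is c_1 = 0.590000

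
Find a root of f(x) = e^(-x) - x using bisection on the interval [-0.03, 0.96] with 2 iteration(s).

f(x) = e^(-x) - x
Initial interval: [-0.03, 0.96]

Iteration 1:
  c_1 = (-0.030000 + 0.960000)/2 = 0.465000
  f(c_1) = f(0.465000) = 0.163135
  f(a) × f(c) ≥ 0, new interval: [0.465000, 0.960000]
Iteration 2:
  c_2 = (0.465000 + 0.960000)/2 = 0.712500
  f(c_2) = f(0.712500) = -0.222083
  f(a) × f(c) < 0, new interval: [0.465000, 0.712500]

After 2 iteration(s), the approximation is c_2 = 0.712500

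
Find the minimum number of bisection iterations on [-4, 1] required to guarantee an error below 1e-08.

We need (b-a)/2^n ≤ 1e-08
(1 - (-4))/2^n ≤ 1e-08
5/2^n ≤ 1e-08
2^n ≥ 500000000
n ≥ log₂(500000000) = 28.90
n ≥ 29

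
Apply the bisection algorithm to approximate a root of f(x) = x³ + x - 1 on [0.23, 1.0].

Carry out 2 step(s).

f(x) = x³ + x - 1
Initial interval: [0.23, 1.0]

Iteration 1:
  c_1 = (0.230000 + 1.000000)/2 = 0.615000
  f(c_1) = f(0.615000) = -0.152392
  f(a) × f(c) ≥ 0, new interval: [0.615000, 1.000000]
Iteration 2:
  c_2 = (0.615000 + 1.000000)/2 = 0.807500
  f(c_2) = f(0.807500) = 0.334035
  f(a) × f(c) < 0, new interval: [0.615000, 0.807500]

After 2 iteration(s), the approximation is c_2 = 0.807500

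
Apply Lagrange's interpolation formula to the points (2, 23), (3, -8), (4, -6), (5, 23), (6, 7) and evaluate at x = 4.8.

Lagrange interpolation formula:
P(x) = Σ yᵢ × Lᵢ(x)
where Lᵢ(x) = Π_{j≠i} (x - xⱼ)/(xᵢ - xⱼ)

L_0(4.8) = (4.8 - 3)/(2 - 3) × (4.8 - 4)/(2 - 4) × (4.8 - 5)/(2 - 5) × (4.8 - 6)/(2 - 6) = 0.014400
L_1(4.8) = (4.8 - 2)/(3 - 2) × (4.8 - 4)/(3 - 4) × (4.8 - 5)/(3 - 5) × (4.8 - 6)/(3 - 6) = -0.089600
L_2(4.8) = (4.8 - 2)/(4 - 2) × (4.8 - 3)/(4 - 3) × (4.8 - 5)/(4 - 5) × (4.8 - 6)/(4 - 6) = 0.302400
L_3(4.8) = (4.8 - 2)/(5 - 2) × (4.8 - 3)/(5 - 3) × (4.8 - 4)/(5 - 4) × (4.8 - 6)/(5 - 6) = 0.806400
L_4(4.8) = (4.8 - 2)/(6 - 2) × (4.8 - 3)/(6 - 3) × (4.8 - 4)/(6 - 4) × (4.8 - 5)/(6 - 5) = -0.033600

P(4.8) = 23×L_0(4.8) + (-8)×L_1(4.8) + (-6)×L_2(4.8) + 23×L_3(4.8) + 7×L_4(4.8)
P(4.8) = 17.545600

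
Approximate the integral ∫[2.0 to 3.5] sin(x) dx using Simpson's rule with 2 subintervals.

f(x) = sin(x)
a = 2.0, b = 3.5, n = 2
h = (b - a)/n = 0.750000

Simpson's rule: (h/3)[f(x₀) + 4f(x₁) + 2f(x₂) + ... + f(xₙ)]

x_0 = 2.0000, f(x_0) = 0.909297, coefficient = 1
x_1 = 2.7500, f(x_1) = 0.381661, coefficient = 4
x_2 = 3.5000, f(x_2) = -0.350783, coefficient = 1

I ≈ (0.750000/3) × 2.085158 = 0.521290
Exact value: 0.520310
Error: 0.000980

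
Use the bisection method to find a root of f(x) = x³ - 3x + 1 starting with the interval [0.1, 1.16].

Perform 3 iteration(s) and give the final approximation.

f(x) = x³ - 3x + 1
Initial interval: [0.1, 1.16]

Iteration 1:
  c_1 = (0.100000 + 1.160000)/2 = 0.630000
  f(c_1) = f(0.630000) = -0.639953
  f(a) × f(c) < 0, new interval: [0.100000, 0.630000]
Iteration 2:
  c_2 = (0.100000 + 0.630000)/2 = 0.365000
  f(c_2) = f(0.365000) = -0.046373
  f(a) × f(c) < 0, new interval: [0.100000, 0.365000]
Iteration 3:
  c_3 = (0.100000 + 0.365000)/2 = 0.232500
  f(c_3) = f(0.232500) = 0.315068
  f(a) × f(c) ≥ 0, new interval: [0.232500, 0.365000]

After 3 iteration(s), the approximation is c_3 = 0.232500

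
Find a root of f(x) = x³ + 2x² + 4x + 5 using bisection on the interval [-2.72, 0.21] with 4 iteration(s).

f(x) = x³ + 2x² + 4x + 5
Initial interval: [-2.72, 0.21]

Iteration 1:
  c_1 = (-2.720000 + 0.210000)/2 = -1.255000
  f(c_1) = f(-1.255000) = 1.153394
  f(a) × f(c) < 0, new interval: [-2.720000, -1.255000]
Iteration 2:
  c_2 = (-2.720000 + (-1.255000))/2 = -1.987500
  f(c_2) = f(-1.987500) = -2.900623
  f(a) × f(c) ≥ 0, new interval: [-1.987500, -1.255000]
Iteration 3:
  c_3 = (-1.987500 + (-1.255000))/2 = -1.621250
  f(c_3) = f(-1.621250) = -0.489474
  f(a) × f(c) ≥ 0, new interval: [-1.621250, -1.255000]
Iteration 4:
  c_4 = (-1.621250 + (-1.255000))/2 = -1.438125
  f(c_4) = f(-1.438125) = 0.409572
  f(a) × f(c) < 0, new interval: [-1.621250, -1.438125]

After 4 iteration(s), the approximation is c_4 = -1.438125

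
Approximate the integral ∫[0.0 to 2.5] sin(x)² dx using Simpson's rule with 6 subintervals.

f(x) = sin(x)²
a = 0.0, b = 2.5, n = 6
h = (b - a)/n = 0.416667

Simpson's rule: (h/3)[f(x₀) + 4f(x₁) + 2f(x₂) + ... + f(xₙ)]

x_0 = 0.0000, f(x_0) = 0.000000, coefficient = 1
x_1 = 0.4167, f(x_1) = 0.163794, coefficient = 4
x_2 = 0.8333, f(x_2) = 0.547862, coefficient = 2
x_3 = 1.2500, f(x_3) = 0.900572, coefficient = 4
x_4 = 1.6667, f(x_4) = 0.990837, coefficient = 2
x_5 = 2.0833, f(x_5) = 0.759518, coefficient = 4
x_6 = 2.5000, f(x_6) = 0.358169, coefficient = 1

I ≈ (0.416667/3) × 10.731100 = 1.490431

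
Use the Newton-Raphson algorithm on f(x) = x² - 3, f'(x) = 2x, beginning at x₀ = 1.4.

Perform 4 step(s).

f(x) = x² - 3
f'(x) = 2x
x₀ = 1.4

Newton-Raphson formula: x_{n+1} = x_n - f(x_n)/f'(x_n)

Iteration 1:
  f(1.400000) = -1.040000
  f'(1.400000) = 2.800000
  x_1 = 1.400000 - (-1.040000)/2.800000 = 1.771429
Iteration 2:
  f(1.771429) = 0.137959
  f'(1.771429) = 3.542857
  x_2 = 1.771429 - 0.137959/3.542857 = 1.732488
Iteration 3:
  f(1.732488) = 0.001516
  f'(1.732488) = 3.464977
  x_3 = 1.732488 - 0.001516/3.464977 = 1.732051
Iteration 4:
  f(1.732051) = 0.000000
  f'(1.732051) = 3.464102
  x_4 = 1.732051 - 0.000000/3.464102 = 1.732051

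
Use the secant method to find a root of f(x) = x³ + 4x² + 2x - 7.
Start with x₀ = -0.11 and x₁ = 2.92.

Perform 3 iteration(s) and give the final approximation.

f(x) = x³ + 4x² + 2x - 7
x₀ = -0.11, x₁ = 2.92

Secant formula: x_{n+1} = x_n - f(x_n)(x_n - x_{n-1})/(f(x_n) - f(x_{n-1}))

Iteration 1:
  f(-0.110000) = -7.172931
  f(2.920000) = 57.842688
  x_2 = 2.920000 - 57.842688×(2.920000 - (-0.110000))/(57.842688 - (-7.172931))
       = 0.224289
Iteration 2:
  f(2.920000) = 57.842688
  f(0.224289) = -6.338918
  x_3 = 0.224289 - (-6.338918)×(0.224289 - 2.920000)/(-6.338918 - 57.842688)
       = 0.490531
Iteration 3:
  f(0.224289) = -6.338918
  f(0.490531) = -4.938420
  x_4 = 0.490531 - (-4.938420)×(0.490531 - 0.224289)/(-4.938420 - (-6.338918))
       = 1.429354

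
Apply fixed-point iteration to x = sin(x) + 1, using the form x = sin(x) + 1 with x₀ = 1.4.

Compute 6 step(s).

Equation: x = sin(x) + 1
Fixed-point form: x = sin(x) + 1
x₀ = 1.4

x_1 = g(1.400000) = 1.985450
x_2 = g(1.985450) = 1.915256
x_3 = g(1.915256) = 1.941258
x_4 = g(1.941258) = 1.932160
x_5 = g(1.932160) = 1.935415
x_6 = g(1.935415) = 1.934260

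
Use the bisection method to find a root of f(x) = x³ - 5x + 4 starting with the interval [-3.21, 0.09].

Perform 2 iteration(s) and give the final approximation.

f(x) = x³ - 5x + 4
Initial interval: [-3.21, 0.09]

Iteration 1:
  c_1 = (-3.210000 + 0.090000)/2 = -1.560000
  f(c_1) = f(-1.560000) = 8.003584
  f(a) × f(c) < 0, new interval: [-3.210000, -1.560000]
Iteration 2:
  c_2 = (-3.210000 + (-1.560000))/2 = -2.385000
  f(c_2) = f(-2.385000) = 2.358583
  f(a) × f(c) < 0, new interval: [-3.210000, -2.385000]

After 2 iteration(s), the approximation is c_2 = -2.385000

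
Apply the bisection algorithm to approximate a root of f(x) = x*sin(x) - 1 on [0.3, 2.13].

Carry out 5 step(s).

f(x) = x*sin(x) - 1
Initial interval: [0.3, 2.13]

Iteration 1:
  c_1 = (0.300000 + 2.130000)/2 = 1.215000
  f(c_1) = f(1.215000) = 0.138904
  f(a) × f(c) < 0, new interval: [0.300000, 1.215000]
Iteration 2:
  c_2 = (0.300000 + 1.215000)/2 = 0.757500
  f(c_2) = f(0.757500) = -0.479516
  f(a) × f(c) ≥ 0, new interval: [0.757500, 1.215000]
Iteration 3:
  c_3 = (0.757500 + 1.215000)/2 = 0.986250
  f(c_3) = f(0.986250) = -0.177504
  f(a) × f(c) ≥ 0, new interval: [0.986250, 1.215000]
Iteration 4:
  c_4 = (0.986250 + 1.215000)/2 = 1.100625
  f(c_4) = f(1.100625) = -0.018803
  f(a) × f(c) ≥ 0, new interval: [1.100625, 1.215000]
Iteration 5:
  c_5 = (1.100625 + 1.215000)/2 = 1.157812
  f(c_5) = f(1.157812) = 0.060472
  f(a) × f(c) < 0, new interval: [1.100625, 1.157812]

After 5 iteration(s), the approximation is c_5 = 1.157812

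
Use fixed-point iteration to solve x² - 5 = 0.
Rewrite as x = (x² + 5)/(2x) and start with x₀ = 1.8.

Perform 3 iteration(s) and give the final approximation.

Equation: x² - 5 = 0
Fixed-point form: x = (x² + 5)/(2x)
x₀ = 1.8

x_1 = g(1.800000) = 2.288889
x_2 = g(2.288889) = 2.236677
x_3 = g(2.236677) = 2.236068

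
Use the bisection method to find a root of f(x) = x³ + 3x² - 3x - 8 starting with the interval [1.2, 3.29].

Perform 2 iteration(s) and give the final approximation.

f(x) = x³ + 3x² - 3x - 8
Initial interval: [1.2, 3.29]

Iteration 1:
  c_1 = (1.200000 + 3.290000)/2 = 2.245000
  f(c_1) = f(2.245000) = 11.699931
  f(a) × f(c) < 0, new interval: [1.200000, 2.245000]
Iteration 2:
  c_2 = (1.200000 + 2.245000)/2 = 1.722500
  f(c_2) = f(1.722500) = 0.844187
  f(a) × f(c) < 0, new interval: [1.200000, 1.722500]

After 2 iteration(s), the approximation is c_2 = 1.722500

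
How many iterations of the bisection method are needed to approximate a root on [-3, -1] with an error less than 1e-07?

We need (b-a)/2^n ≤ 1e-07
(-1 - (-3))/2^n ≤ 1e-07
2/2^n ≤ 1e-07
2^n ≥ 20000000
n ≥ log₂(20000000) = 24.25
n ≥ 25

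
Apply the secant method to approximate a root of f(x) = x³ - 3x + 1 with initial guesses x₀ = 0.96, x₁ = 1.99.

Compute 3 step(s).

f(x) = x³ - 3x + 1
x₀ = 0.96, x₁ = 1.99

Secant formula: x_{n+1} = x_n - f(x_n)(x_n - x_{n-1})/(f(x_n) - f(x_{n-1}))

Iteration 1:
  f(0.960000) = -0.995264
  f(1.990000) = 2.910599
  x_2 = 1.990000 - 2.910599×(1.990000 - 0.960000)/(2.910599 - (-0.995264))
       = 1.222457
Iteration 2:
  f(1.990000) = 2.910599
  f(1.222457) = -0.840530
  x_3 = 1.222457 - (-0.840530)×(1.222457 - 1.990000)/(-0.840530 - 2.910599)
       = 1.394443
Iteration 3:
  f(1.222457) = -0.840530
  f(1.394443) = -0.471873
  x_4 = 1.394443 - (-0.471873)×(1.394443 - 1.222457)/(-0.471873 - (-0.840530))
       = 1.614583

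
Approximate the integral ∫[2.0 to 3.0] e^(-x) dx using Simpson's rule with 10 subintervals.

f(x) = e^(-x)
a = 2.0, b = 3.0, n = 10
h = (b - a)/n = 0.100000

Simpson's rule: (h/3)[f(x₀) + 4f(x₁) + 2f(x₂) + ... + f(xₙ)]

x_0 = 2.0000, f(x_0) = 0.135335, coefficient = 1
x_1 = 2.1000, f(x_1) = 0.122456, coefficient = 4
x_2 = 2.2000, f(x_2) = 0.110803, coefficient = 2
x_3 = 2.3000, f(x_3) = 0.100259, coefficient = 4
x_4 = 2.4000, f(x_4) = 0.090718, coefficient = 2
x_5 = 2.5000, f(x_5) = 0.082085, coefficient = 4
x_6 = 2.6000, f(x_6) = 0.074274, coefficient = 2
x_7 = 2.7000, f(x_7) = 0.067206, coefficient = 4
x_8 = 2.8000, f(x_8) = 0.060810, coefficient = 2
x_9 = 2.9000, f(x_9) = 0.055023, coefficient = 4
x_10 = 3.0000, f(x_10) = 0.049787, coefficient = 1

I ≈ (0.100000/3) × 2.566448 = 0.085548
Exact value: 0.085548
Error: 0.000000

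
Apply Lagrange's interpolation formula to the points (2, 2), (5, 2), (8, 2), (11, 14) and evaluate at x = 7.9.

Lagrange interpolation formula:
P(x) = Σ yᵢ × Lᵢ(x)
where Lᵢ(x) = Π_{j≠i} (x - xⱼ)/(xᵢ - xⱼ)

L_0(7.9) = (7.9 - 5)/(2 - 5) × (7.9 - 8)/(2 - 8) × (7.9 - 11)/(2 - 11) = -0.005549
L_1(7.9) = (7.9 - 2)/(5 - 2) × (7.9 - 8)/(5 - 8) × (7.9 - 11)/(5 - 11) = 0.033870
L_2(7.9) = (7.9 - 2)/(8 - 2) × (7.9 - 5)/(8 - 5) × (7.9 - 11)/(8 - 11) = 0.982241
L_3(7.9) = (7.9 - 2)/(11 - 2) × (7.9 - 5)/(11 - 5) × (7.9 - 8)/(11 - 8) = -0.010562

P(7.9) = 2×L_0(7.9) + 2×L_1(7.9) + 2×L_2(7.9) + 14×L_3(7.9)
P(7.9) = 1.873259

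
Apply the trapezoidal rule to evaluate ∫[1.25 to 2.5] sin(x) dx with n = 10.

f(x) = sin(x)
a = 1.25, b = 2.5, n = 10
h = (b - a)/n = 0.125000

Trapezoidal rule: (h/2)[f(x₀) + 2f(x₁) + 2f(x₂) + ... + f(xₙ)]

x_0 = 1.2500, f(x_0) = 0.948985, coefficient = 1
x_1 = 1.3750, f(x_1) = 0.980893, coefficient = 2
x_2 = 1.5000, f(x_2) = 0.997495, coefficient = 2
x_3 = 1.6250, f(x_3) = 0.998531, coefficient = 2
x_4 = 1.7500, f(x_4) = 0.983986, coefficient = 2
x_5 = 1.8750, f(x_5) = 0.954086, coefficient = 2
x_6 = 2.0000, f(x_6) = 0.909297, coefficient = 2
x_7 = 2.1250, f(x_7) = 0.850320, coefficient = 2
x_8 = 2.2500, f(x_8) = 0.778073, coefficient = 2
x_9 = 2.3750, f(x_9) = 0.693685, coefficient = 2
x_10 = 2.5000, f(x_10) = 0.598472, coefficient = 1

I ≈ (0.125000/2) × 17.840190 = 1.115012
Exact value: 1.116466
Error: 0.001454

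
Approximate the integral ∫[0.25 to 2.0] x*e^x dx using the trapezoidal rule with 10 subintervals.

f(x) = x*e^x
a = 0.25, b = 2.0, n = 10
h = (b - a)/n = 0.175000

Trapezoidal rule: (h/2)[f(x₀) + 2f(x₁) + 2f(x₂) + ... + f(xₙ)]

x_0 = 0.2500, f(x_0) = 0.321006, coefficient = 1
x_1 = 0.4250, f(x_1) = 0.650076, coefficient = 2
x_2 = 0.6000, f(x_2) = 1.093271, coefficient = 2
x_3 = 0.7750, f(x_3) = 1.682209, coefficient = 2
x_4 = 0.9500, f(x_4) = 2.456424, coefficient = 2
x_5 = 1.1250, f(x_5) = 3.465244, coefficient = 2
x_6 = 1.3000, f(x_6) = 4.770086, coefficient = 2
x_7 = 1.4750, f(x_7) = 6.447278, coefficient = 2
x_8 = 1.6500, f(x_8) = 8.591517, coefficient = 2
x_9 = 1.8250, f(x_9) = 11.320101, coefficient = 2
x_10 = 2.0000, f(x_10) = 14.778112, coefficient = 1

I ≈ (0.175000/2) × 96.051529 = 8.404509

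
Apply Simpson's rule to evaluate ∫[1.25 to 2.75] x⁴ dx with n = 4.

f(x) = x⁴
a = 1.25, b = 2.75, n = 4
h = (b - a)/n = 0.375000

Simpson's rule: (h/3)[f(x₀) + 4f(x₁) + 2f(x₂) + ... + f(xₙ)]

x_0 = 1.2500, f(x_0) = 2.441406, coefficient = 1
x_1 = 1.6250, f(x_1) = 6.972900, coefficient = 4
x_2 = 2.0000, f(x_2) = 16.000000, coefficient = 2
x_3 = 2.3750, f(x_3) = 31.816650, coefficient = 4
x_4 = 2.7500, f(x_4) = 57.191406, coefficient = 1

I ≈ (0.375000/3) × 246.791016 = 30.848877
Exact value: 30.844922
Error: 0.003955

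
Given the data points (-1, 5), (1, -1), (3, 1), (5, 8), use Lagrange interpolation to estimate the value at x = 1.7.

Lagrange interpolation formula:
P(x) = Σ yᵢ × Lᵢ(x)
where Lᵢ(x) = Π_{j≠i} (x - xⱼ)/(xᵢ - xⱼ)

L_0(1.7) = (1.7 - 1)/(-1 - 1) × (1.7 - 3)/(-1 - 3) × (1.7 - 5)/(-1 - 5) = -0.062562
L_1(1.7) = (1.7 - (-1))/(1 - (-1)) × (1.7 - 3)/(1 - 3) × (1.7 - 5)/(1 - 5) = 0.723938
L_2(1.7) = (1.7 - (-1))/(3 - (-1)) × (1.7 - 1)/(3 - 1) × (1.7 - 5)/(3 - 5) = 0.389812
L_3(1.7) = (1.7 - (-1))/(5 - (-1)) × (1.7 - 1)/(5 - 1) × (1.7 - 3)/(5 - 3) = -0.051188

P(1.7) = 5×L_0(1.7) + (-1)×L_1(1.7) + 1×L_2(1.7) + 8×L_3(1.7)
P(1.7) = -1.056438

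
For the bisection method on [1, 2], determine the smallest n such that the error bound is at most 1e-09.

We need (b-a)/2^n ≤ 1e-09
(2 - 1)/2^n ≤ 1e-09
1/2^n ≤ 1e-09
2^n ≥ 1000000000
n ≥ log₂(1000000000) = 29.90
n ≥ 30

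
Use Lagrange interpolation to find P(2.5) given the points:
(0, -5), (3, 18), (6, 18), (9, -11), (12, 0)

Lagrange interpolation formula:
P(x) = Σ yᵢ × Lᵢ(x)
where Lᵢ(x) = Π_{j≠i} (x - xⱼ)/(xᵢ - xⱼ)

L_0(2.5) = (2.5 - 3)/(0 - 3) × (2.5 - 6)/(0 - 6) × (2.5 - 9)/(0 - 9) × (2.5 - 12)/(0 - 12) = 0.055588
L_1(2.5) = (2.5 - 0)/(3 - 0) × (2.5 - 6)/(3 - 6) × (2.5 - 9)/(3 - 9) × (2.5 - 12)/(3 - 12) = 1.111754
L_2(2.5) = (2.5 - 0)/(6 - 0) × (2.5 - 3)/(6 - 3) × (2.5 - 9)/(6 - 9) × (2.5 - 12)/(6 - 12) = -0.238233
L_3(2.5) = (2.5 - 0)/(9 - 0) × (2.5 - 3)/(9 - 3) × (2.5 - 6)/(9 - 6) × (2.5 - 12)/(9 - 12) = 0.085520
L_4(2.5) = (2.5 - 0)/(12 - 0) × (2.5 - 3)/(12 - 3) × (2.5 - 6)/(12 - 6) × (2.5 - 9)/(12 - 9) = -0.014628

P(2.5) = (-5)×L_0(2.5) + 18×L_1(2.5) + 18×L_2(2.5) + (-11)×L_3(2.5) + 0×L_4(2.5)
P(2.5) = 14.504726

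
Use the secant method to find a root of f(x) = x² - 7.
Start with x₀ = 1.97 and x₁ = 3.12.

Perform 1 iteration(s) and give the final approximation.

f(x) = x² - 7
x₀ = 1.97, x₁ = 3.12

Secant formula: x_{n+1} = x_n - f(x_n)(x_n - x_{n-1})/(f(x_n) - f(x_{n-1}))

Iteration 1:
  f(1.970000) = -3.119100
  f(3.120000) = 2.734400
  x_2 = 3.120000 - 2.734400×(3.120000 - 1.970000)/(2.734400 - (-3.119100))
       = 2.582790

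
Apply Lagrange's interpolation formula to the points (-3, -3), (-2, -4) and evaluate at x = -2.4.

Lagrange interpolation formula:
P(x) = Σ yᵢ × Lᵢ(x)
where Lᵢ(x) = Π_{j≠i} (x - xⱼ)/(xᵢ - xⱼ)

L_0(-2.4) = (-2.4 - (-2))/(-3 - (-2)) = 0.400000
L_1(-2.4) = (-2.4 - (-3))/(-2 - (-3)) = 0.600000

P(-2.4) = (-3)×L_0(-2.4) + (-4)×L_1(-2.4)
P(-2.4) = -3.600000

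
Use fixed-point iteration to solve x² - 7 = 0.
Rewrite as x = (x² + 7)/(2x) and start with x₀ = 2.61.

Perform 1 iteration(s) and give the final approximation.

Equation: x² - 7 = 0
Fixed-point form: x = (x² + 7)/(2x)
x₀ = 2.61

x_1 = g(2.610000) = 2.645996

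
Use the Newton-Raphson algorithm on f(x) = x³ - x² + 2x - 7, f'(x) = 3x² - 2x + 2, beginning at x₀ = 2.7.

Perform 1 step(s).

f(x) = x³ - x² + 2x - 7
f'(x) = 3x² - 2x + 2
x₀ = 2.7

Newton-Raphson formula: x_{n+1} = x_n - f(x_n)/f'(x_n)

Iteration 1:
  f(2.700000) = 10.793000
  f'(2.700000) = 18.470000
  x_1 = 2.700000 - 10.793000/18.470000 = 2.115647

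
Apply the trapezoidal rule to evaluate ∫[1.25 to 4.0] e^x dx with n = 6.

f(x) = e^x
a = 1.25, b = 4.0, n = 6
h = (b - a)/n = 0.458333

Trapezoidal rule: (h/2)[f(x₀) + 2f(x₁) + 2f(x₂) + ... + f(xₙ)]

x_0 = 1.2500, f(x_0) = 3.490343, coefficient = 1
x_1 = 1.7083, f(x_1) = 5.519754, coefficient = 2
x_2 = 2.1667, f(x_2) = 8.729138, coefficient = 2
x_3 = 2.6250, f(x_3) = 13.804574, coefficient = 2
x_4 = 3.0833, f(x_4) = 21.831051, coefficient = 2
x_5 = 3.5417, f(x_5) = 34.524412, coefficient = 2
x_6 = 4.0000, f(x_6) = 54.598150, coefficient = 1

I ≈ (0.458333/2) × 226.906353 = 51.999373
Exact value: 51.107807
Error: 0.891566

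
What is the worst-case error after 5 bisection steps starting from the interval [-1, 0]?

Bisection error bound: |error| ≤ (b-a)/2^n
|error| ≤ (0 - (-1))/2^5 = 1/2^5
|error| ≤ 0.0312500000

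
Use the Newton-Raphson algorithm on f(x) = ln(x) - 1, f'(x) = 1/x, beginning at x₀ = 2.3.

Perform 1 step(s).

f(x) = ln(x) - 1
f'(x) = 1/x
x₀ = 2.3

Newton-Raphson formula: x_{n+1} = x_n - f(x_n)/f'(x_n)

Iteration 1:
  f(2.300000) = -0.167091
  f'(2.300000) = 0.434783
  x_1 = 2.300000 - (-0.167091)/0.434783 = 2.684309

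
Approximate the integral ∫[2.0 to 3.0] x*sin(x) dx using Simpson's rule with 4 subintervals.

f(x) = x*sin(x)
a = 2.0, b = 3.0, n = 4
h = (b - a)/n = 0.250000

Simpson's rule: (h/3)[f(x₀) + 4f(x₁) + 2f(x₂) + ... + f(xₙ)]

x_0 = 2.0000, f(x_0) = 1.818595, coefficient = 1
x_1 = 2.2500, f(x_1) = 1.750665, coefficient = 4
x_2 = 2.5000, f(x_2) = 1.496180, coefficient = 2
x_3 = 2.7500, f(x_3) = 1.049568, coefficient = 4
x_4 = 3.0000, f(x_4) = 0.423360, coefficient = 1

I ≈ (0.250000/3) × 16.435245 = 1.369604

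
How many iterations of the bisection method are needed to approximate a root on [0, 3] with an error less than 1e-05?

We need (b-a)/2^n ≤ 1e-05
(3 - 0)/2^n ≤ 1e-05
3/2^n ≤ 1e-05
2^n ≥ 300000
n ≥ log₂(300000) = 18.19
n ≥ 19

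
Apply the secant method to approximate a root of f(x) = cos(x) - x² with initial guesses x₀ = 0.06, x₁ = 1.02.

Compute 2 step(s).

f(x) = cos(x) - x²
x₀ = 0.06, x₁ = 1.02

Secant formula: x_{n+1} = x_n - f(x_n)(x_n - x_{n-1})/(f(x_n) - f(x_{n-1}))

Iteration 1:
  f(0.060000) = 0.994601
  f(1.020000) = -0.517034
  x_2 = 1.020000 - (-0.517034)×(1.020000 - 0.060000)/(-0.517034 - 0.994601)
       = 0.691645
Iteration 2:
  f(1.020000) = -0.517034
  f(0.691645) = 0.291825
  x_3 = 0.691645 - 0.291825×(0.691645 - 1.020000)/(0.291825 - (-0.517034))
       = 0.810111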